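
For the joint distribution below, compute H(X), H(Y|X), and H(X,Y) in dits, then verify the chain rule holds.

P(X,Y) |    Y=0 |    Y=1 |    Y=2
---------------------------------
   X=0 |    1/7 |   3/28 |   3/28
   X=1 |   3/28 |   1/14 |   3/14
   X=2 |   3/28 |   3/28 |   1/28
H(X,Y) = 0.9173, H(X) = 0.4696, H(Y|X) = 0.4477 (all in dits)

Chain rule: H(X,Y) = H(X) + H(Y|X)

Left side — joint entropy directly:
H(X,Y) = -Σ p(x,y) log p(x,y) = 0.9173 dits

Right side — compute H(Y|X) from the conditional distributions:
P(X) = (5/14, 11/28, 1/4), so H(X) = 0.4696 dits
H(Y|X) = Σ_x P(X=x) · H(Y|X=x):
  P(Y|X=0) = (2/5, 3/10, 3/10), H(Y|X=0) = 0.4729, weight P(X=0) = 5/14
  P(Y|X=1) = (3/11, 2/11, 6/11), H(Y|X=1) = 0.4321, weight P(X=1) = 11/28
  P(Y|X=2) = (3/7, 3/7, 1/7), H(Y|X=2) = 0.4361, weight P(X=2) = 1/4
H(Y|X) = 0.4477 dits

H(X) + H(Y|X) = 0.4696 + 0.4477 = 0.9173 dits

Both sides equal 0.9173 dits. ✓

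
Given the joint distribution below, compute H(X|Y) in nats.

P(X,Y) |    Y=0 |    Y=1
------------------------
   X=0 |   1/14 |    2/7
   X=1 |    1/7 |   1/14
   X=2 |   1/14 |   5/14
0.9709 nats

Using the chain rule: H(X|Y) = H(X,Y) - H(Y)

First, compute H(X,Y) = 1.5692 nats

Marginal P(Y) = (2/7, 5/7)
H(Y) = 0.5983 nats

H(X|Y) = H(X,Y) - H(Y) = 1.5692 - 0.5983 = 0.9709 nats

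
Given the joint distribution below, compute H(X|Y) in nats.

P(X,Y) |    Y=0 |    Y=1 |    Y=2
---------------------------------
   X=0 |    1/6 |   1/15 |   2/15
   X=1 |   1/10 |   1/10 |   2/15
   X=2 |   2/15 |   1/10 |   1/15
1.0712 nats

Using the chain rule: H(X|Y) = H(X,Y) - H(Y)

First, compute H(X,Y) = 2.1564 nats

Marginal P(Y) = (2/5, 4/15, 1/3)
H(Y) = 1.0852 nats

H(X|Y) = H(X,Y) - H(Y) = 2.1564 - 1.0852 = 1.0712 nats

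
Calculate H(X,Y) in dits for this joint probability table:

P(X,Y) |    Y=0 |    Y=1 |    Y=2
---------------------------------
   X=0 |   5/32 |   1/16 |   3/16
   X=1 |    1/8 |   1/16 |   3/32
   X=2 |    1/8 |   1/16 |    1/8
0.9231 dits

Joint entropy is H(X,Y) = -Σ_{x,y} p(x,y) log p(x,y).

Summing over all non-zero entries:
H(X,Y) = -[5/32·log_10(5/32) + 1/16·log_10(1/16) + 3/16·log_10(3/16) + 1/8·log_10(1/8) + 1/16·log_10(1/16) + 3/32·log_10(3/32) + 1/8·log_10(1/8) + 1/16·log_10(1/16) + 1/8·log_10(1/8)]
H(X,Y) = 0.9231 dits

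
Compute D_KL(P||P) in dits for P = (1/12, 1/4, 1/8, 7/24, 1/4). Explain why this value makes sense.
0.0000 dits

KL divergence satisfies the Gibbs inequality: D_KL(P||Q) ≥ 0 for all distributions P, Q.

D_KL(P||Q) = Σ p(x) log(p(x)/q(x))
Each term is p(x) × log_10(p(x)/p(x)) = p(x) × log_10(1) = 0, so the sum is 0.
D_KL(P||Q) = 0.0000 dits

When P = Q, the KL divergence is exactly 0, as there is no 'divergence' between identical distributions.

This non-negativity is a fundamental property: relative entropy cannot be negative because it measures how different Q is from P.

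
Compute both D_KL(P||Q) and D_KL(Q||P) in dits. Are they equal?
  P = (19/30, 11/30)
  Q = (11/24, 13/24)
D_KL(P||Q) = 0.0268, D_KL(Q||P) = 0.0274

KL divergence is not symmetric: D_KL(P||Q) ≠ D_KL(Q||P) in general.

D_KL(P||Q) = 0.0268 dits
D_KL(Q||P) = 0.0274 dits

No, they are not equal!

This asymmetry is why KL divergence is not a true distance metric.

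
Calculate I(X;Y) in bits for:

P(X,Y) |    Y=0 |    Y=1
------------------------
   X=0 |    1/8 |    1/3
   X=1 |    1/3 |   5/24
0.0869 bits

Mutual information: I(X;Y) = H(X) + H(Y) - H(X,Y)

Marginals:
P(X) = (11/24, 13/24), H(X) = 0.9950 bits
P(Y) = (11/24, 13/24), H(Y) = 0.9950 bits

Joint entropy: H(X,Y) = 1.9031 bits

I(X;Y) = 0.9950 + 0.9950 - 1.9031 = 0.0869 bits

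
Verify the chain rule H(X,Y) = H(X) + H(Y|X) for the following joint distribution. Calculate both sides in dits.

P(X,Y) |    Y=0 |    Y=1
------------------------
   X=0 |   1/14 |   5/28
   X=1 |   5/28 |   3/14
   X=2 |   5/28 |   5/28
H(X,Y) = 0.7596, H(X) = 0.4696, H(Y|X) = 0.2900 (all in dits)

Chain rule: H(X,Y) = H(X) + H(Y|X)

Left side — joint entropy directly:
H(X,Y) = -Σ p(x,y) log p(x,y) = 0.7596 dits

Right side — compute H(Y|X) from the conditional distributions:
P(X) = (1/4, 11/28, 5/14), so H(X) = 0.4696 dits
H(Y|X) = Σ_x P(X=x) · H(Y|X=x):
  P(Y|X=0) = (2/7, 5/7), H(Y|X=0) = 0.2598, weight P(X=0) = 1/4
  P(Y|X=1) = (5/11, 6/11), H(Y|X=1) = 0.2992, weight P(X=1) = 11/28
  P(Y|X=2) = (1/2, 1/2), H(Y|X=2) = 0.3010, weight P(X=2) = 5/14
H(Y|X) = 0.2900 dits

H(X) + H(Y|X) = 0.4696 + 0.2900 = 0.7596 dits

Both sides equal 0.7596 dits. ✓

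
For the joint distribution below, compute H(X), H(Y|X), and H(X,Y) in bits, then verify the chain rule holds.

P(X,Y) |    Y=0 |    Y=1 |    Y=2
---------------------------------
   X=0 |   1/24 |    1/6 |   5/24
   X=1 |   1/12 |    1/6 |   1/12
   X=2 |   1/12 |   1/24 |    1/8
H(X,Y) = 2.9864, H(X) = 1.5546, H(Y|X) = 1.4319 (all in bits)

Chain rule: H(X,Y) = H(X) + H(Y|X)

Left side — joint entropy directly:
H(X,Y) = -Σ p(x,y) log p(x,y) = 2.9864 bits

Right side — compute H(Y|X) from the conditional distributions:
P(X) = (5/12, 1/3, 1/4), so H(X) = 1.5546 bits
H(Y|X) = Σ_x P(X=x) · H(Y|X=x):
  P(Y|X=0) = (1/10, 2/5, 1/2), H(Y|X=0) = 1.3610, weight P(X=0) = 5/12
  P(Y|X=1) = (1/4, 1/2, 1/4), H(Y|X=1) = 1.5000, weight P(X=1) = 1/3
  P(Y|X=2) = (1/3, 1/6, 1/2), H(Y|X=2) = 1.4591, weight P(X=2) = 1/4
H(Y|X) = 1.4319 bits

H(X) + H(Y|X) = 1.5546 + 1.4319 = 2.9864 bits

Both sides equal 2.9864 bits. ✓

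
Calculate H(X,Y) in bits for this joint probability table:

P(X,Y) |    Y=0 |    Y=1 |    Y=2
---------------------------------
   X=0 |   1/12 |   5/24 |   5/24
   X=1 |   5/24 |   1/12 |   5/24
2.4834 bits

Joint entropy is H(X,Y) = -Σ_{x,y} p(x,y) log p(x,y).

Summing over all non-zero entries:
H(X,Y) = -[1/12·log_2(1/12) + 5/24·log_2(5/24) + 5/24·log_2(5/24) + 5/24·log_2(5/24) + 1/12·log_2(1/12) + 5/24·log_2(5/24)]
H(X,Y) = 2.4834 bits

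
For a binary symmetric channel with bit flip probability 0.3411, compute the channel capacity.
0.0741 bits

For a binary symmetric channel (BSC) with error probability p:
Capacity C = 1 - H(p) bits per symbol

where H(p) = -p log₂(p) - (1-p) log₂(1-p) is the binary entropy function.

H(0.3411) = 0.9259 bits
C = 1 - 0.9259 = 0.0741 bits per symbol

This means we can reliably transmit up to 0.0741 bits of information per channel use.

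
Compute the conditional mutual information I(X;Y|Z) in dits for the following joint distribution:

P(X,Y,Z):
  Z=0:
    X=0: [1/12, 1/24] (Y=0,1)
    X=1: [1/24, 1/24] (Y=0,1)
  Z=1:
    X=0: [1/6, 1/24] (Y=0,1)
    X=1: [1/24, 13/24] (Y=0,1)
0.0889 dits

Conditional mutual information: I(X;Y|Z) = H(X|Z) + H(Y|Z) - H(X,Y|Z)

H(Z) = 0.2222
H(X,Z) = 0.4813 → H(X|Z) = 0.2590
H(Y,Z) = 0.4813 → H(Y|Z) = 0.2590
H(X,Y,Z) = 0.6514 → H(X,Y|Z) = 0.4292

I(X;Y|Z) = 0.2590 + 0.2590 - 0.4292 = 0.0889 dits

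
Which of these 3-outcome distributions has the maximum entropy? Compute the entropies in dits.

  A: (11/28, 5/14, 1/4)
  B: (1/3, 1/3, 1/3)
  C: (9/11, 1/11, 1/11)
B

For a discrete distribution over n outcomes, entropy is maximized by the uniform distribution.

Computing entropies:
H(A) = 0.4696 dits
H(B) = 0.4771 dits
H(C) = 0.2606 dits

The uniform distribution (where all probabilities equal 1/3) achieves the maximum entropy of log_10(3) = 0.4771 dits.

Distribution B has the highest entropy.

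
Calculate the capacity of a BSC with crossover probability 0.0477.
0.7235 bits

For a binary symmetric channel (BSC) with error probability p:
Capacity C = 1 - H(p) bits per symbol

where H(p) = -p log₂(p) - (1-p) log₂(1-p) is the binary entropy function.

H(0.0477) = 0.2765 bits
C = 1 - 0.2765 = 0.7235 bits per symbol

This means we can reliably transmit up to 0.7235 bits of information per channel use.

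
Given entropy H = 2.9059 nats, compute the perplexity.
18.2817

Perplexity is e^H (or exp(H) for natural log).

H = 2.9059 nats
Perplexity = e^2.9059 = 18.2817

Interpretation: The model's uncertainty is equivalent to choosing uniformly among 18.3 options.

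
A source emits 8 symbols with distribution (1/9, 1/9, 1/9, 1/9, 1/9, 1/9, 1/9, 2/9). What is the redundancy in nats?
0.0362 nats

Redundancy measures how far a source is from maximum entropy:
R = H_max - H(X)

Maximum entropy for 8 symbols: H_max = log_e(8) = 2.0794 nats
Actual entropy: H(X) = 2.0432 nats
Redundancy: R = 2.0794 - 2.0432 = 0.0362 nats

This redundancy represents potential for compression: the source could be compressed by 0.0362 nats per symbol.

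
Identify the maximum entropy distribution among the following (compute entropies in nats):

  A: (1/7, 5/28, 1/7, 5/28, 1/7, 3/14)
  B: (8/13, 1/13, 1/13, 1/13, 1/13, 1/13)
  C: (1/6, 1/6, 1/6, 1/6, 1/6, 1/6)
C

For a discrete distribution over n outcomes, entropy is maximized by the uniform distribution.

Computing entropies:
H(A) = 1.7793 nats
H(B) = 1.2853 nats
H(C) = 1.7918 nats

The uniform distribution (where all probabilities equal 1/6) achieves the maximum entropy of log_e(6) = 1.7918 nats.

Distribution C has the highest entropy.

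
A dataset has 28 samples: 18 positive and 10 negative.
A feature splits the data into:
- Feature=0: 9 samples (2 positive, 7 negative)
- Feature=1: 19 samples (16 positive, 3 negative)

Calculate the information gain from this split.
0.2677 bits

Information Gain = H(Y) - H(Y|Feature)

Before split:
P(positive) = 18/28 = 0.6429
H(Y) = 0.9403 bits

After split:
Feature=0: H = 0.7642 bits (weight = 9/28)
Feature=1: H = 0.6292 bits (weight = 19/28)
H(Y|Feature) = (9/28)×0.7642 + (19/28)×0.6292 = 0.6726 bits

Information Gain = 0.9403 - 0.6726 = 0.2677 bits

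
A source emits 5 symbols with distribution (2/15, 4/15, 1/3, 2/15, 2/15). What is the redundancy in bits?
0.1223 bits

Redundancy measures how far a source is from maximum entropy:
R = H_max - H(X)

Maximum entropy for 5 symbols: H_max = log_2(5) = 2.3219 bits
Actual entropy: H(X) = 2.1996 bits
Redundancy: R = 2.3219 - 2.1996 = 0.1223 bits

This redundancy represents potential for compression: the source could be compressed by 0.1223 bits per symbol.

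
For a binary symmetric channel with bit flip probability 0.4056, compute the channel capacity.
0.0259 bits

For a binary symmetric channel (BSC) with error probability p:
Capacity C = 1 - H(p) bits per symbol

where H(p) = -p log₂(p) - (1-p) log₂(1-p) is the binary entropy function.

H(0.4056) = 0.9741 bits
C = 1 - 0.9741 = 0.0259 bits per symbol

This means we can reliably transmit up to 0.0259 bits of information per channel use.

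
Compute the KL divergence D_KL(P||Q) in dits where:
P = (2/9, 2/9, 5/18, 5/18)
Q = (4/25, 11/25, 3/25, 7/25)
0.0661 dits

KL divergence: D_KL(P||Q) = Σ p(x) log(p(x)/q(x))

Computing term by term:
  x=0: 2/9 × log_10[(2/9)/(4/25)] = 2/9 × 0.1427 = 0.0317
  x=1: 2/9 × log_10[(2/9)/(11/25)] = 2/9 × -0.2967 = -0.0659
  x=2: 5/18 × log_10[(5/18)/(3/25)] = 5/18 × 0.3645 = 0.1013
  x=3: 5/18 × log_10[(5/18)/(7/25)] = 5/18 × -0.0035 = -0.0010

D_KL(P||Q) = 0.0661 dits

Note: KL divergence is always non-negative and equals 0 iff P = Q.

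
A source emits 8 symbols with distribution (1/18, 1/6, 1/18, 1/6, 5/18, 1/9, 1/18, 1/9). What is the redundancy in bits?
0.2256 bits

Redundancy measures how far a source is from maximum entropy:
R = H_max - H(X)

Maximum entropy for 8 symbols: H_max = log_2(8) = 3.0000 bits
Actual entropy: H(X) = 2.7744 bits
Redundancy: R = 3.0000 - 2.7744 = 0.2256 bits

This redundancy represents potential for compression: the source could be compressed by 0.2256 bits per symbol.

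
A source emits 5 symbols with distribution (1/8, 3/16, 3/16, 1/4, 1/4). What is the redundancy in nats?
0.0286 nats

Redundancy measures how far a source is from maximum entropy:
R = H_max - H(X)

Maximum entropy for 5 symbols: H_max = log_e(5) = 1.6094 nats
Actual entropy: H(X) = 1.5808 nats
Redundancy: R = 1.6094 - 1.5808 = 0.0286 nats

This redundancy represents potential for compression: the source could be compressed by 0.0286 nats per symbol.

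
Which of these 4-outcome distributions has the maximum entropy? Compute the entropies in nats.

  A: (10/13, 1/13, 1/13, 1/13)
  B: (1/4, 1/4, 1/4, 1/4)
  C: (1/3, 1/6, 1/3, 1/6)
B

For a discrete distribution over n outcomes, entropy is maximized by the uniform distribution.

Computing entropies:
H(A) = 0.7937 nats
H(B) = 1.3863 nats
H(C) = 1.3297 nats

The uniform distribution (where all probabilities equal 1/4) achieves the maximum entropy of log_e(4) = 1.3863 nats.

Distribution B has the highest entropy.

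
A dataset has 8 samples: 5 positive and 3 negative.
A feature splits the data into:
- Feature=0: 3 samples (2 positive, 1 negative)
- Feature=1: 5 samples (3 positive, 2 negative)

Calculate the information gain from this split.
0.0032 bits

Information Gain = H(Y) - H(Y|Feature)

Before split:
P(positive) = 5/8 = 0.6250
H(Y) = 0.9544 bits

After split:
Feature=0: H = 0.9183 bits (weight = 3/8)
Feature=1: H = 0.9710 bits (weight = 5/8)
H(Y|Feature) = (3/8)×0.9183 + (5/8)×0.9710 = 0.9512 bits

Information Gain = 0.9544 - 0.9512 = 0.0032 bits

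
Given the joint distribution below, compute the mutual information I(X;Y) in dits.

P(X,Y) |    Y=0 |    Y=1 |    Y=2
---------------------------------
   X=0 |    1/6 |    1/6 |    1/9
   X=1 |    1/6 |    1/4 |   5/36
0.0016 dits

Mutual information: I(X;Y) = H(X) + H(Y) - H(X,Y)

Marginals:
P(X) = (4/9, 5/9), H(X) = 0.2983 dits
P(Y) = (1/3, 5/12, 1/4), H(Y) = 0.4680 dits

Joint entropy: H(X,Y) = 0.7647 dits

I(X;Y) = 0.2983 + 0.4680 - 0.7647 = 0.0016 dits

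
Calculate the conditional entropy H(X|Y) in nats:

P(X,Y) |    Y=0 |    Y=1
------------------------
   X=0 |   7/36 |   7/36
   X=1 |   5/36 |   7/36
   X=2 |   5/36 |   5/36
1.0862 nats

Using the chain rule: H(X|Y) = H(X,Y) - H(Y)

First, compute H(X,Y) = 1.7778 nats

Marginal P(Y) = (17/36, 19/36)
H(Y) = 0.6916 nats

H(X|Y) = H(X,Y) - H(Y) = 1.7778 - 0.6916 = 1.0862 nats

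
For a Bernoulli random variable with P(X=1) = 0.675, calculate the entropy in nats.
0.6306 nats

The binary entropy function is:
H(p) = -p log(p) - (1-p) log(1-p)

H(0.675) = -0.675 × log_e(0.675) - 0.325 × log_e(0.325)
H(0.675) = 0.6306 nats

Note: Binary entropy is maximized at p=0.5 (H=1 bit) and minimized at p=0 or p=1 (H=0).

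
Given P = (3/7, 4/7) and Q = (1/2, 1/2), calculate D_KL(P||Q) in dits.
0.0044 dits

KL divergence: D_KL(P||Q) = Σ p(x) log(p(x)/q(x))

Computing term by term:
  x=0: 3/7 × log_10[(3/7)/(1/2)] = 3/7 × -0.0669 = -0.0287
  x=1: 4/7 × log_10[(4/7)/(1/2)] = 4/7 × 0.0580 = 0.0331

D_KL(P||Q) = 0.0044 dits

Note: KL divergence is always non-negative and equals 0 iff P = Q.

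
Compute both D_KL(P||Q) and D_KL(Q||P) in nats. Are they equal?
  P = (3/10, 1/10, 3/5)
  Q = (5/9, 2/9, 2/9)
D_KL(P||Q) = 0.3312, D_KL(Q||P) = 0.2990

KL divergence is not symmetric: D_KL(P||Q) ≠ D_KL(Q||P) in general.

D_KL(P||Q) = 0.3312 nats
D_KL(Q||P) = 0.2990 nats

No, they are not equal!

This asymmetry is why KL divergence is not a true distance metric.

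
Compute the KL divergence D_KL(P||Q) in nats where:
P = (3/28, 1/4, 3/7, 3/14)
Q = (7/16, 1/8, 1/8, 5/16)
0.4698 nats

KL divergence: D_KL(P||Q) = Σ p(x) log(p(x)/q(x))

Computing term by term:
  x=0: 3/28 × log_e[(3/28)/(7/16)] = 3/28 × -1.4069 = -0.1507
  x=1: 1/4 × log_e[(1/4)/(1/8)] = 1/4 × 0.6931 = 0.1733
  x=2: 3/7 × log_e[(3/7)/(1/8)] = 3/7 × 1.2321 = 0.5281
  x=3: 3/14 × log_e[(3/14)/(5/16)] = 3/14 × -0.3773 = -0.0808

D_KL(P||Q) = 0.4698 nats

Note: KL divergence is always non-negative and equals 0 iff P = Q.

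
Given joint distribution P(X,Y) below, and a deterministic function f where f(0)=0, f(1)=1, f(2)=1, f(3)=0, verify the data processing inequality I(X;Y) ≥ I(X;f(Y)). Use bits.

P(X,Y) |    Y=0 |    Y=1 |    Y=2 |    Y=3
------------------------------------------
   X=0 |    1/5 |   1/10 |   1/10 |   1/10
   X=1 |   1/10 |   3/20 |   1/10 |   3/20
I(X;Y) = 0.0390, I(X;f(Y)) = 0.0073, inequality holds: 0.0390 ≥ 0.0073

Data Processing Inequality: For any Markov chain X → Y → Z, we have I(X;Y) ≥ I(X;Z).

Here Z = f(Y) is a deterministic function of Y, forming X → Y → Z.

Original I(X;Y) = 0.0390 bits

After applying f:
P(X,Z) where Z=f(Y):
- P(X,Z=0) = P(X,Y=0) + P(X,Y=3)
- P(X,Z=1) = P(X,Y=1) + P(X,Y=2)

I(X;Z) = I(X;f(Y)) = 0.0073 bits

Verification: 0.0390 ≥ 0.0073 ✓

Information cannot be created by processing; the function f can only lose information about X.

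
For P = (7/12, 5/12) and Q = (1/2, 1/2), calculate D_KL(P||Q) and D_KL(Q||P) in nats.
D_KL(P||Q) = 0.0140, D_KL(Q||P) = 0.0141

KL divergence is not symmetric: D_KL(P||Q) ≠ D_KL(Q||P) in general.

D_KL(P||Q) = 0.0140 nats
D_KL(Q||P) = 0.0141 nats

No, they are not equal!

This asymmetry is why KL divergence is not a true distance metric.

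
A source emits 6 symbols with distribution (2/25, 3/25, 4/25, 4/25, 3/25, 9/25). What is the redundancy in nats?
0.1266 nats

Redundancy measures how far a source is from maximum entropy:
R = H_max - H(X)

Maximum entropy for 6 symbols: H_max = log_e(6) = 1.7918 nats
Actual entropy: H(X) = 1.6651 nats
Redundancy: R = 1.7918 - 1.6651 = 0.1266 nats

This redundancy represents potential for compression: the source could be compressed by 0.1266 nats per symbol.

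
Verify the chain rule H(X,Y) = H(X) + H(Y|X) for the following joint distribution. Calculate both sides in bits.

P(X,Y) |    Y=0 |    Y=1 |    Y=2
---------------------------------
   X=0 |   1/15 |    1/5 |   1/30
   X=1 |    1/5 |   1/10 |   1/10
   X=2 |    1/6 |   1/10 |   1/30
H(X,Y) = 2.9438, H(X) = 1.5710, H(Y|X) = 1.3728 (all in bits)

Chain rule: H(X,Y) = H(X) + H(Y|X)

Left side — joint entropy directly:
H(X,Y) = -Σ p(x,y) log p(x,y) = 2.9438 bits

Right side — compute H(Y|X) from the conditional distributions:
P(X) = (3/10, 2/5, 3/10), so H(X) = 1.5710 bits
H(Y|X) = Σ_x P(X=x) · H(Y|X=x):
  P(Y|X=0) = (2/9, 2/3, 1/9), H(Y|X=0) = 1.2244, weight P(X=0) = 3/10
  P(Y|X=1) = (1/2, 1/4, 1/4), H(Y|X=1) = 1.5000, weight P(X=1) = 2/5
  P(Y|X=2) = (5/9, 1/3, 1/9), H(Y|X=2) = 1.3516, weight P(X=2) = 3/10
H(Y|X) = 1.3728 bits

H(X) + H(Y|X) = 1.5710 + 1.3728 = 2.9438 bits

Both sides equal 2.9438 bits. ✓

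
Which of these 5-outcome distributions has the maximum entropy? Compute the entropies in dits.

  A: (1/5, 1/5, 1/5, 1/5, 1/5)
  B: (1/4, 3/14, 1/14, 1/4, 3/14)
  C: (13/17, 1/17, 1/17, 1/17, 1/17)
A

For a discrete distribution over n outcomes, entropy is maximized by the uniform distribution.

Computing entropies:
H(A) = 0.6990 dits
H(B) = 0.6696 dits
H(C) = 0.3786 dits

The uniform distribution (where all probabilities equal 1/5) achieves the maximum entropy of log_10(5) = 0.6990 dits.

Distribution A has the highest entropy.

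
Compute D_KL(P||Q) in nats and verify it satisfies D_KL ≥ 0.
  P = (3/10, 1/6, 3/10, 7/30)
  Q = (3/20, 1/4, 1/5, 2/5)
0.1362 nats

KL divergence satisfies the Gibbs inequality: D_KL(P||Q) ≥ 0 for all distributions P, Q.

D_KL(P||Q) = Σ p(x) log(p(x)/q(x))
Term by term:
  x=0: 3/10 × log_e[(3/10)/(3/20)] = 0.2079
  x=1: 1/6 × log_e[(1/6)/(1/4)] = -0.0676
  x=2: 3/10 × log_e[(3/10)/(1/5)] = 0.1216
  x=3: 7/30 × log_e[(7/30)/(2/5)] = -0.1258
D_KL(P||Q) = 0.1362 nats

D_KL(P||Q) = 0.1362 ≥ 0 ✓

This non-negativity is a fundamental property: relative entropy cannot be negative because it measures how different Q is from P.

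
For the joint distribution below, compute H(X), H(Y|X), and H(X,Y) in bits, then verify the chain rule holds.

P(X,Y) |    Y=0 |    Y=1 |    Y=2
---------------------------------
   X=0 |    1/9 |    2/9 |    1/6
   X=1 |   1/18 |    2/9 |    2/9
H(X,Y) = 2.4613, H(X) = 1.0000, H(Y|X) = 1.4613 (all in bits)

Chain rule: H(X,Y) = H(X) + H(Y|X)

Left side — joint entropy directly:
H(X,Y) = -Σ p(x,y) log p(x,y) = 2.4613 bits

Right side — compute H(Y|X) from the conditional distributions:
P(X) = (1/2, 1/2), so H(X) = 1.0000 bits
H(Y|X) = Σ_x P(X=x) · H(Y|X=x):
  P(Y|X=0) = (2/9, 4/9, 1/3), H(Y|X=0) = 1.5305, weight P(X=0) = 1/2
  P(Y|X=1) = (1/9, 4/9, 4/9), H(Y|X=1) = 1.3921, weight P(X=1) = 1/2
H(Y|X) = 1.4613 bits

H(X) + H(Y|X) = 1.0000 + 1.4613 = 2.4613 bits

Both sides equal 2.4613 bits. ✓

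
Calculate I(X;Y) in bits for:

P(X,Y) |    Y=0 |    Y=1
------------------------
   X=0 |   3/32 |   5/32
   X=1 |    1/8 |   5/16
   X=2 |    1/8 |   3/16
0.0087 bits

Mutual information: I(X;Y) = H(X) + H(Y) - H(X,Y)

Marginals:
P(X) = (1/4, 7/16, 5/16), H(X) = 1.5462 bits
P(Y) = (11/32, 21/32), H(Y) = 0.9284 bits

Joint entropy: H(X,Y) = 2.4658 bits

I(X;Y) = 1.5462 + 0.9284 - 2.4658 = 0.0087 bits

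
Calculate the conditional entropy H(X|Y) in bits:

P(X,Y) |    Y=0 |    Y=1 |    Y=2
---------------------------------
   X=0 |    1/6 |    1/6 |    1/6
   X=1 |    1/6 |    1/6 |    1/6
1.0000 bits

Using the chain rule: H(X|Y) = H(X,Y) - H(Y)

First, compute H(X,Y) = 2.5850 bits

Marginal P(Y) = (1/3, 1/3, 1/3)
H(Y) = 1.5850 bits

H(X|Y) = H(X,Y) - H(Y) = 2.5850 - 1.5850 = 1.0000 bits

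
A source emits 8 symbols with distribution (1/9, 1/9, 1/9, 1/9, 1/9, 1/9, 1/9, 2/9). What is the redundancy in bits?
0.0523 bits

Redundancy measures how far a source is from maximum entropy:
R = H_max - H(X)

Maximum entropy for 8 symbols: H_max = log_2(8) = 3.0000 bits
Actual entropy: H(X) = 2.9477 bits
Redundancy: R = 3.0000 - 2.9477 = 0.0523 bits

This redundancy represents potential for compression: the source could be compressed by 0.0523 bits per symbol.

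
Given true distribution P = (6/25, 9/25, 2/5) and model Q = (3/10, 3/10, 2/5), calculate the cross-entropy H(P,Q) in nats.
1.0889 nats

Cross-entropy: H(P,Q) = -Σ p(x) log q(x)

Alternatively: H(P,Q) = H(P) + D_KL(P||Q)
H(P) = 1.0768 nats
D_KL(P||Q) = 0.0121 nats

H(P,Q) = 1.0768 + 0.0121 = 1.0889 nats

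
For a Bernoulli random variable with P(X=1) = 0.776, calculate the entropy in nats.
0.5319 nats

The binary entropy function is:
H(p) = -p log(p) - (1-p) log(1-p)

H(0.776) = -0.776 × log_e(0.776) - 0.224 × log_e(0.224)
H(0.776) = 0.5319 nats

Note: Binary entropy is maximized at p=0.5 (H=1 bit) and minimized at p=0 or p=1 (H=0).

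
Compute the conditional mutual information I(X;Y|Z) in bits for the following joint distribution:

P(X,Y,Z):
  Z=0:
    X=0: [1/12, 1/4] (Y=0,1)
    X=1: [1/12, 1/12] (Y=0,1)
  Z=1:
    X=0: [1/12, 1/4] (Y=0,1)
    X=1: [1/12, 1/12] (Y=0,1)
0.0441 bits

Conditional mutual information: I(X;Y|Z) = H(X|Z) + H(Y|Z) - H(X,Y|Z)

H(Z) = 1.0000
H(X,Z) = 1.9183 → H(X|Z) = 0.9183
H(Y,Z) = 1.9183 → H(Y|Z) = 0.9183
H(X,Y,Z) = 2.7925 → H(X,Y|Z) = 1.7925

I(X;Y|Z) = 0.9183 + 0.9183 - 1.7925 = 0.0441 bits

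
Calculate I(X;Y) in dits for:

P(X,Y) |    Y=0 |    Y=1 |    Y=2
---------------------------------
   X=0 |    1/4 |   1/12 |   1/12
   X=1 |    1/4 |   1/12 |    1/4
0.0129 dits

Mutual information: I(X;Y) = H(X) + H(Y) - H(X,Y)

Marginals:
P(X) = (5/12, 7/12), H(X) = 0.2950 dits
P(Y) = (1/2, 1/6, 1/3), H(Y) = 0.4392 dits

Joint entropy: H(X,Y) = 0.7213 dits

I(X;Y) = 0.2950 + 0.4392 - 0.7213 = 0.0129 dits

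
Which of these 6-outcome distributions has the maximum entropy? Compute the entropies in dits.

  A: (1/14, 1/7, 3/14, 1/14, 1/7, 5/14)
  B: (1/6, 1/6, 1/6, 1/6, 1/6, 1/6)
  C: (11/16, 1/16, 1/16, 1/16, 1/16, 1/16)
B

For a discrete distribution over n outcomes, entropy is maximized by the uniform distribution.

Computing entropies:
H(A) = 0.7082 dits
H(B) = 0.7782 dits
H(C) = 0.4882 dits

The uniform distribution (where all probabilities equal 1/6) achieves the maximum entropy of log_10(6) = 0.7782 dits.

Distribution B has the highest entropy.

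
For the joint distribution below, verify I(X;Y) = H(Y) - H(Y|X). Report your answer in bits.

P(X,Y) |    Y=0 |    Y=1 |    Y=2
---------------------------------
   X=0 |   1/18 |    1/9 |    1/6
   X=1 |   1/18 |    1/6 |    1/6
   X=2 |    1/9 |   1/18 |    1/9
I(X;Y) = 0.0579 bits

Mutual information has multiple equivalent forms:
- I(X;Y) = H(X) - H(X|Y)
- I(X;Y) = H(Y) - H(Y|X)
- I(X;Y) = H(X) + H(Y) - H(X,Y)

Computing all quantities:
H(X) = 1.5715, H(Y) = 1.5305, H(X,Y) = 3.0441
H(X|Y) = 1.5136, H(Y|X) = 1.4726

Verification:
H(X) - H(X|Y) = 1.5715 - 1.5136 = 0.0579
H(Y) - H(Y|X) = 1.5305 - 1.4726 = 0.0579
H(X) + H(Y) - H(X,Y) = 1.5715 + 1.5305 - 3.0441 = 0.0579

All forms give I(X;Y) = 0.0579 bits. ✓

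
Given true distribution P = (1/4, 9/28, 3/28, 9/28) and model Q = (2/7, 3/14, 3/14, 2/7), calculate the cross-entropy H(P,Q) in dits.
0.5976 dits

Cross-entropy: H(P,Q) = -Σ p(x) log q(x)

Alternatively: H(P,Q) = H(P) + D_KL(P||Q)
H(P) = 0.5713 dits
D_KL(P||Q) = 0.0263 dits

H(P,Q) = 0.5713 + 0.0263 = 0.5976 dits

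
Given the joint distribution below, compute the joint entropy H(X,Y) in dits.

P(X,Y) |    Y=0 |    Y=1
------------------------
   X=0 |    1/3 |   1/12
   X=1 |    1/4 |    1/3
0.5585 dits

Joint entropy is H(X,Y) = -Σ_{x,y} p(x,y) log p(x,y).

Summing over all non-zero entries:
H(X,Y) = -[1/3·log_10(1/3) + 1/12·log_10(1/12) + 1/4·log_10(1/4) + 1/3·log_10(1/3)]
H(X,Y) = 0.5585 dits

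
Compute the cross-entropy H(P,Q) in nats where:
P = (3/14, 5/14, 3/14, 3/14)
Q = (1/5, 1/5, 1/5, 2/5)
1.4609 nats

Cross-entropy: H(P,Q) = -Σ p(x) log q(x)

Alternatively: H(P,Q) = H(P) + D_KL(P||Q)
H(P) = 1.3580 nats
D_KL(P||Q) = 0.1029 nats

H(P,Q) = 1.3580 + 0.1029 = 1.4609 nats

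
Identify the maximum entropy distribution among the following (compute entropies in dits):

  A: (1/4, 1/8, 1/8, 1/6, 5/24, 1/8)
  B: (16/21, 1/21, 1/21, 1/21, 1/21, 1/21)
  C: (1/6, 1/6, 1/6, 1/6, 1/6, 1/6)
C

For a discrete distribution over n outcomes, entropy is maximized by the uniform distribution.

Computing entropies:
H(A) = 0.7608 dits
H(B) = 0.4048 dits
H(C) = 0.7782 dits

The uniform distribution (where all probabilities equal 1/6) achieves the maximum entropy of log_10(6) = 0.7782 dits.

Distribution C has the highest entropy.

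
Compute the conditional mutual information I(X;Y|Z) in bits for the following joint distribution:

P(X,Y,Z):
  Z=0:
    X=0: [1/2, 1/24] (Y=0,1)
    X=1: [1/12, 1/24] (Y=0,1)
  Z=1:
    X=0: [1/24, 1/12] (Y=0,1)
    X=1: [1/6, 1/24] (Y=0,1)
0.0886 bits

Conditional mutual information: I(X;Y|Z) = H(X|Z) + H(Y|Z) - H(X,Y|Z)

H(Z) = 0.9183
H(X,Z) = 1.7006 → H(X|Z) = 0.7823
H(Y,Z) = 1.5988 → H(Y|Z) = 0.6805
H(X,Y,Z) = 2.2925 → H(X,Y|Z) = 1.3742

I(X;Y|Z) = 0.7823 + 0.6805 - 1.3742 = 0.0886 bits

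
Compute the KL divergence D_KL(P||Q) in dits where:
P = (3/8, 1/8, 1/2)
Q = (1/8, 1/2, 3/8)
0.1661 dits

KL divergence: D_KL(P||Q) = Σ p(x) log(p(x)/q(x))

Computing term by term:
  x=0: 3/8 × log_10[(3/8)/(1/8)] = 3/8 × 0.4771 = 0.1789
  x=1: 1/8 × log_10[(1/8)/(1/2)] = 1/8 × -0.6021 = -0.0753
  x=2: 1/2 × log_10[(1/2)/(3/8)] = 1/2 × 0.1249 = 0.0625

D_KL(P||Q) = 0.1661 dits

Note: KL divergence is always non-negative and equals 0 iff P = Q.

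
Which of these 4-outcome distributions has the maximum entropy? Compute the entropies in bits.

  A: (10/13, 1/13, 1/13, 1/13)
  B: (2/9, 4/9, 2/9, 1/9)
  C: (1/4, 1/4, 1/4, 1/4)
C

For a discrete distribution over n outcomes, entropy is maximized by the uniform distribution.

Computing entropies:
H(A) = 1.1451 bits
H(B) = 1.8366 bits
H(C) = 2.0000 bits

The uniform distribution (where all probabilities equal 1/4) achieves the maximum entropy of log_2(4) = 2.0000 bits.

Distribution C has the highest entropy.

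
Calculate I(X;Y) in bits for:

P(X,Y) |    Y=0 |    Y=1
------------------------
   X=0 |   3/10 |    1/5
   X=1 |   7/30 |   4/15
0.0129 bits

Mutual information: I(X;Y) = H(X) + H(Y) - H(X,Y)

Marginals:
P(X) = (1/2, 1/2), H(X) = 1.0000 bits
P(Y) = (8/15, 7/15), H(Y) = 0.9968 bits

Joint entropy: H(X,Y) = 1.9839 bits

I(X;Y) = 1.0000 + 0.9968 - 1.9839 = 0.0129 bits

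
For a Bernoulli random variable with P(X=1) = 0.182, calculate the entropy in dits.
0.2060 dits

The binary entropy function is:
H(p) = -p log(p) - (1-p) log(1-p)

H(0.182) = -0.182 × log_10(0.182) - 0.818 × log_10(0.818)
H(0.182) = 0.2060 dits

Note: Binary entropy is maximized at p=0.5 (H=1 bit) and minimized at p=0 or p=1 (H=0).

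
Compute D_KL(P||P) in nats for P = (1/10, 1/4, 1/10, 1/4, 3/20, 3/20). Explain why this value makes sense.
0.0000 nats

KL divergence satisfies the Gibbs inequality: D_KL(P||Q) ≥ 0 for all distributions P, Q.

D_KL(P||Q) = Σ p(x) log(p(x)/q(x))
Each term is p(x) × log_e(p(x)/p(x)) = p(x) × log_e(1) = 0, so the sum is 0.
D_KL(P||Q) = 0.0000 nats

When P = Q, the KL divergence is exactly 0, as there is no 'divergence' between identical distributions.

This non-negativity is a fundamental property: relative entropy cannot be negative because it measures how different Q is from P.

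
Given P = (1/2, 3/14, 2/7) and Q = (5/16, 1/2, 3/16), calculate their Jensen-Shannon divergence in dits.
0.0197 dits

Jensen-Shannon divergence is:
JSD(P||Q) = 0.5 × D_KL(P||M) + 0.5 × D_KL(Q||M)
where M = 0.5 × (P + Q) is the mixture distribution.

M = 0.5 × (1/2, 3/14, 2/7) + 0.5 × (5/16, 1/2, 3/16) = (13/32, 5/14, 0.236607)

D_KL(P||M) = 0.0210 dits
D_KL(Q||M) = 0.0185 dits

JSD(P||Q) = 0.5 × 0.0210 + 0.5 × 0.0185 = 0.0197 dits

Unlike KL divergence, JSD is symmetric and bounded: 0 ≤ JSD ≤ log(2).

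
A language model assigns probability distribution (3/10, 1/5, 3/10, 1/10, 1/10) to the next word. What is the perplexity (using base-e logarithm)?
4.5032

Perplexity is e^H (or exp(H) for natural log).

First, H = -Σ p log p = 1.5048 nats
Perplexity = e^1.5048 = 4.5032

Interpretation: The model's uncertainty is equivalent to choosing uniformly among 4.5 options.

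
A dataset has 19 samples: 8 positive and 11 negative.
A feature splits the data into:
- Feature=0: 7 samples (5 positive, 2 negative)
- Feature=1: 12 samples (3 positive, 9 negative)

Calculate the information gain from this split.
0.1516 bits

Information Gain = H(Y) - H(Y|Feature)

Before split:
P(positive) = 8/19 = 0.4211
H(Y) = 0.9819 bits

After split:
Feature=0: H = 0.8631 bits (weight = 7/19)
Feature=1: H = 0.8113 bits (weight = 12/19)
H(Y|Feature) = (7/19)×0.8631 + (12/19)×0.8113 = 0.8304 bits

Information Gain = 0.9819 - 0.8304 = 0.1516 bits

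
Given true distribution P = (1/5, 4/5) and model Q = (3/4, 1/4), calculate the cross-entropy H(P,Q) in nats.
1.1666 nats

Cross-entropy: H(P,Q) = -Σ p(x) log q(x)

Alternatively: H(P,Q) = H(P) + D_KL(P||Q)
H(P) = 0.5004 nats
D_KL(P||Q) = 0.6662 nats

H(P,Q) = 0.5004 + 0.6662 = 1.1666 nats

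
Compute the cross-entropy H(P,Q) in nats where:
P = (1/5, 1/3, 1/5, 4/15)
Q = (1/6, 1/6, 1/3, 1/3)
1.4683 nats

Cross-entropy: H(P,Q) = -Σ p(x) log q(x)

Alternatively: H(P,Q) = H(P) + D_KL(P||Q)
H(P) = 1.3624 nats
D_KL(P||Q) = 0.1058 nats

H(P,Q) = 1.3624 + 0.1058 = 1.4683 nats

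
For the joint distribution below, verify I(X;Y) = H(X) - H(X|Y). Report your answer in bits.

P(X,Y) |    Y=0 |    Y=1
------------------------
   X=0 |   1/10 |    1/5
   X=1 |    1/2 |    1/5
I(X;Y) = 0.0913 bits

Mutual information has multiple equivalent forms:
- I(X;Y) = H(X) - H(X|Y)
- I(X;Y) = H(Y) - H(Y|X)
- I(X;Y) = H(X) + H(Y) - H(X,Y)

Computing all quantities:
H(X) = 0.8813, H(Y) = 0.9710, H(X,Y) = 1.7610
H(X|Y) = 0.7900, H(Y|X) = 0.8797

Verification:
H(X) - H(X|Y) = 0.8813 - 0.7900 = 0.0913
H(Y) - H(Y|X) = 0.9710 - 0.8797 = 0.0913
H(X) + H(Y) - H(X,Y) = 0.8813 + 0.9710 - 1.7610 = 0.0913

All forms give I(X;Y) = 0.0913 bits. ✓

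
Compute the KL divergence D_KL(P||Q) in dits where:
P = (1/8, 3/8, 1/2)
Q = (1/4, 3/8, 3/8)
0.0248 dits

KL divergence: D_KL(P||Q) = Σ p(x) log(p(x)/q(x))

Computing term by term:
  x=0: 1/8 × log_10[(1/8)/(1/4)] = 1/8 × -0.3010 = -0.0376
  x=1: 3/8 × log_10[(3/8)/(3/8)] = 3/8 × 0.0000 = 0.0000
  x=2: 1/2 × log_10[(1/2)/(3/8)] = 1/2 × 0.1249 = 0.0625

D_KL(P||Q) = 0.0248 dits

Note: KL divergence is always non-negative and equals 0 iff P = Q.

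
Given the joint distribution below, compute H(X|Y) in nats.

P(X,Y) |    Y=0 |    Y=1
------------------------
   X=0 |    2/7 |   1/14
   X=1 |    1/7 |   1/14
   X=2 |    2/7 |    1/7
1.0506 nats

Using the chain rule: H(X|Y) = H(X,Y) - H(Y)

First, compute H(X,Y) = 1.6488 nats

Marginal P(Y) = (5/7, 2/7)
H(Y) = 0.5983 nats

H(X|Y) = H(X,Y) - H(Y) = 1.6488 - 0.5983 = 1.0506 nats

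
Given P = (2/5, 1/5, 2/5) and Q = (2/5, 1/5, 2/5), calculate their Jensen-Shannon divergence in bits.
0.0000 bits

Jensen-Shannon divergence is:
JSD(P||Q) = 0.5 × D_KL(P||M) + 0.5 × D_KL(Q||M)
where M = 0.5 × (P + Q) is the mixture distribution.

M = 0.5 × (2/5, 1/5, 2/5) + 0.5 × (2/5, 1/5, 2/5) = (2/5, 1/5, 2/5)

D_KL(P||M) = 0.0000 bits
D_KL(Q||M) = 0.0000 bits

JSD(P||Q) = 0.5 × 0.0000 + 0.5 × 0.0000 = 0.0000 bits

Unlike KL divergence, JSD is symmetric and bounded: 0 ≤ JSD ≤ log(2).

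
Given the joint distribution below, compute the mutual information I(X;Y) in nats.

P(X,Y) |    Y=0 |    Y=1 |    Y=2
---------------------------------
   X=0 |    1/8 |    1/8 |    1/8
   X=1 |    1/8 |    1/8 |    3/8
0.0338 nats

Mutual information: I(X;Y) = H(X) + H(Y) - H(X,Y)

Marginals:
P(X) = (3/8, 5/8), H(X) = 0.6616 nats
P(Y) = (1/4, 1/4, 1/2), H(Y) = 1.0397 nats

Joint entropy: H(X,Y) = 1.6675 nats

I(X;Y) = 0.6616 + 1.0397 - 1.6675 = 0.0338 nats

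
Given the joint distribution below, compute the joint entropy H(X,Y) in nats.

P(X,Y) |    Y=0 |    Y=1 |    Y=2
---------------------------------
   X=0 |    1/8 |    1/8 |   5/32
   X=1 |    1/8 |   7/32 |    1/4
1.7489 nats

Joint entropy is H(X,Y) = -Σ_{x,y} p(x,y) log p(x,y).

Summing over all non-zero entries:
H(X,Y) = -[1/8·log_e(1/8) + 1/8·log_e(1/8) + 5/32·log_e(5/32) + 1/8·log_e(1/8) + 7/32·log_e(7/32) + 1/4·log_e(1/4)]
H(X,Y) = 1.7489 nats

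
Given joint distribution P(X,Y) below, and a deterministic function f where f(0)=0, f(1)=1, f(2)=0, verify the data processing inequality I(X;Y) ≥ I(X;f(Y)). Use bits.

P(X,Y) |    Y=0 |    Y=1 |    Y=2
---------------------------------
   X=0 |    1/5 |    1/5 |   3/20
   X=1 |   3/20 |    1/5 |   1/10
I(X;Y) = 0.0052, I(X;f(Y)) = 0.0049, inequality holds: 0.0052 ≥ 0.0049

Data Processing Inequality: For any Markov chain X → Y → Z, we have I(X;Y) ≥ I(X;Z).

Here Z = f(Y) is a deterministic function of Y, forming X → Y → Z.

Original I(X;Y) = 0.0052 bits

After applying f:
P(X,Z) where Z=f(Y):
- P(X,Z=0) = P(X,Y=0) + P(X,Y=2)
- P(X,Z=1) = P(X,Y=1)

I(X;Z) = I(X;f(Y)) = 0.0049 bits

Verification: 0.0052 ≥ 0.0049 ✓

Information cannot be created by processing; the function f can only lose information about X.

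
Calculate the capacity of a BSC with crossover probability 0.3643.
0.0538 bits

For a binary symmetric channel (BSC) with error probability p:
Capacity C = 1 - H(p) bits per symbol

where H(p) = -p log₂(p) - (1-p) log₂(1-p) is the binary entropy function.

H(0.3643) = 0.9462 bits
C = 1 - 0.9462 = 0.0538 bits per symbol

This means we can reliably transmit up to 0.0538 bits of information per channel use.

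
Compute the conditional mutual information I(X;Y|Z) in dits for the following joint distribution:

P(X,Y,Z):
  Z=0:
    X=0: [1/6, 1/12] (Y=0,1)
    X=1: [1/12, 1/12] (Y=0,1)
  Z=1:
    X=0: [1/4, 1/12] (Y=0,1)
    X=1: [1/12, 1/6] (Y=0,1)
0.0250 dits

Conditional mutual information: I(X;Y|Z) = H(X|Z) + H(Y|Z) - H(X,Y|Z)

H(Z) = 0.2950
H(X,Z) = 0.5898 → H(X|Z) = 0.2948
H(Y,Z) = 0.5898 → H(Y|Z) = 0.2948
H(X,Y,Z) = 0.8596 → H(X,Y|Z) = 0.5646

I(X;Y|Z) = 0.2948 + 0.2948 - 0.5646 = 0.0250 dits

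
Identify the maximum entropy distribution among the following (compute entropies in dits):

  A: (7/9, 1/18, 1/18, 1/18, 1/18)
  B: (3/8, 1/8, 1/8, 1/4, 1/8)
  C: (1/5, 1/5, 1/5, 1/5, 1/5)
C

For a discrete distribution over n outcomes, entropy is maximized by the uniform distribution.

Computing entropies:
H(A) = 0.3638 dits
H(B) = 0.6489 dits
H(C) = 0.6990 dits

The uniform distribution (where all probabilities equal 1/5) achieves the maximum entropy of log_10(5) = 0.6990 dits.

Distribution C has the highest entropy.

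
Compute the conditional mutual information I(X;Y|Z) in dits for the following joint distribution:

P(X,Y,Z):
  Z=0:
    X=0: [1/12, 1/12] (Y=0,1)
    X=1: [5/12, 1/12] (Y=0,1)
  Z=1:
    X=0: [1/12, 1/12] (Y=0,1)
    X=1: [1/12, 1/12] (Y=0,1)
0.0148 dits

Conditional mutual information: I(X;Y|Z) = H(X|Z) + H(Y|Z) - H(X,Y|Z)

H(Z) = 0.2764
H(X,Z) = 0.5396 → H(X|Z) = 0.2632
H(Y,Z) = 0.5396 → H(Y|Z) = 0.2632
H(X,Y,Z) = 0.7879 → H(X,Y|Z) = 0.5115

I(X;Y|Z) = 0.2632 + 0.2632 - 0.5115 = 0.0148 dits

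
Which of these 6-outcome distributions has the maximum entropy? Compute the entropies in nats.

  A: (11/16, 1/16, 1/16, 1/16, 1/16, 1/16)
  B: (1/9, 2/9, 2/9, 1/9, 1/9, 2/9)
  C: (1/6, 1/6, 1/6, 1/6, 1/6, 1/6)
C

For a discrete distribution over n outcomes, entropy is maximized by the uniform distribution.

Computing entropies:
H(A) = 1.1240 nats
H(B) = 1.7351 nats
H(C) = 1.7918 nats

The uniform distribution (where all probabilities equal 1/6) achieves the maximum entropy of log_e(6) = 1.7918 nats.

Distribution C has the highest entropy.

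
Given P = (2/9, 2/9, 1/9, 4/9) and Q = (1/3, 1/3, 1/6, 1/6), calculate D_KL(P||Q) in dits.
0.0915 dits

KL divergence: D_KL(P||Q) = Σ p(x) log(p(x)/q(x))

Computing term by term:
  x=0: 2/9 × log_10[(2/9)/(1/3)] = 2/9 × -0.1761 = -0.0391
  x=1: 2/9 × log_10[(2/9)/(1/3)] = 2/9 × -0.1761 = -0.0391
  x=2: 1/9 × log_10[(1/9)/(1/6)] = 1/9 × -0.1761 = -0.0196
  x=3: 4/9 × log_10[(4/9)/(1/6)] = 4/9 × 0.4260 = 0.1893

D_KL(P||Q) = 0.0915 dits

Note: KL divergence is always non-negative and equals 0 iff P = Q.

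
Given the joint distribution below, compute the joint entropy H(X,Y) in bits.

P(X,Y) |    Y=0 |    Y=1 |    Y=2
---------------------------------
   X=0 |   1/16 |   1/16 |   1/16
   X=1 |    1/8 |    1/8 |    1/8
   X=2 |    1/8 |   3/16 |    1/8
3.0778 bits

Joint entropy is H(X,Y) = -Σ_{x,y} p(x,y) log p(x,y).

Summing over all non-zero entries:
H(X,Y) = -[1/16·log_2(1/16) + 1/16·log_2(1/16) + 1/16·log_2(1/16) + 1/8·log_2(1/8) + 1/8·log_2(1/8) + 1/8·log_2(1/8) + 1/8·log_2(1/8) + 3/16·log_2(3/16) + 1/8·log_2(1/8)]
H(X,Y) = 3.0778 bits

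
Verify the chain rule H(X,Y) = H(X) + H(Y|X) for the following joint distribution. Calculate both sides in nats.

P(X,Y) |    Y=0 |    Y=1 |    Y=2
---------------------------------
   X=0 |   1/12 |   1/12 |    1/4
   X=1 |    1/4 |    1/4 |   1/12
H(X,Y) = 1.6609, H(X) = 0.6792, H(Y|X) = 0.9818 (all in nats)

Chain rule: H(X,Y) = H(X) + H(Y|X)

Left side — joint entropy directly:
H(X,Y) = -Σ p(x,y) log p(x,y) = 1.6609 nats

Right side — compute H(Y|X) from the conditional distributions:
P(X) = (5/12, 7/12), so H(X) = 0.6792 nats
H(Y|X) = Σ_x P(X=x) · H(Y|X=x):
  P(Y|X=0) = (1/5, 1/5, 3/5), H(Y|X=0) = 0.9503, weight P(X=0) = 5/12
  P(Y|X=1) = (3/7, 3/7, 1/7), H(Y|X=1) = 1.0042, weight P(X=1) = 7/12
H(Y|X) = 0.9818 nats

H(X) + H(Y|X) = 0.6792 + 0.9818 = 1.6609 nats

Both sides equal 1.6609 nats. ✓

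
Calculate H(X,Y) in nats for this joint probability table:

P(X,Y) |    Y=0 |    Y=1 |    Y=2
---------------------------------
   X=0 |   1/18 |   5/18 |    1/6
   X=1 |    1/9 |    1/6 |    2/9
1.6920 nats

Joint entropy is H(X,Y) = -Σ_{x,y} p(x,y) log p(x,y).

Summing over all non-zero entries:
H(X,Y) = -[1/18·log_e(1/18) + 5/18·log_e(5/18) + 1/6·log_e(1/6) + 1/9·log_e(1/9) + 1/6·log_e(1/6) + 2/9·log_e(2/9)]
H(X,Y) = 1.6920 nats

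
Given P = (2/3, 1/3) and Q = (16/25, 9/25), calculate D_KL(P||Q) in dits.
0.0007 dits

KL divergence: D_KL(P||Q) = Σ p(x) log(p(x)/q(x))

Computing term by term:
  x=0: 2/3 × log_10[(2/3)/(16/25)] = 2/3 × 0.0177 = 0.0118
  x=1: 1/3 × log_10[(1/3)/(9/25)] = 1/3 × -0.0334 = -0.0111

D_KL(P||Q) = 0.0007 dits

Note: KL divergence is always non-negative and equals 0 iff P = Q.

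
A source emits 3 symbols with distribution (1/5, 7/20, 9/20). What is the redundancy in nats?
0.0500 nats

Redundancy measures how far a source is from maximum entropy:
R = H_max - H(X)

Maximum entropy for 3 symbols: H_max = log_e(3) = 1.0986 nats
Actual entropy: H(X) = 1.0487 nats
Redundancy: R = 1.0986 - 1.0487 = 0.0500 nats

This redundancy represents potential for compression: the source could be compressed by 0.0500 nats per symbol.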